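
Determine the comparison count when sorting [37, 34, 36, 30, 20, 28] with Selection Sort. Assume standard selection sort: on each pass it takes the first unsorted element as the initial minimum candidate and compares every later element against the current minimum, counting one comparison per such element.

Pass 1: scan indices 1..5 for the minimum = 5 comparison(s); min is 20, place at index 0 -> [20, 34, 36, 30, 37, 28]
Pass 2: scan indices 2..5 for the minimum = 4 comparison(s); min is 28, place at index 1 -> [20, 28, 36, 30, 37, 34]
Pass 3: scan indices 3..5 for the minimum = 3 comparison(s); min is 30, place at index 2 -> [20, 28, 30, 36, 37, 34]
Pass 4: scan indices 4..5 for the minimum = 2 comparison(s); min is 34, place at index 3 -> [20, 28, 30, 34, 37, 36]
Pass 5: scan indices 5..5 for the minimum = 1 comparison(s); min is 36, place at index 4 -> [20, 28, 30, 34, 36, 37]
Selection sort always scans the whole unsorted suffix, so the count is (n-1) + (n-2) + ... + 1 = n(n-1)/2 = 6*5/2 = 15 regardless of the input order.
Total comparisons: 5 + 4 + 3 + 2 + 1 = 15


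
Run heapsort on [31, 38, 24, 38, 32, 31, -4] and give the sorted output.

Build heap: [38, 38, 31, 31, 32, 24, -4]
Extract 38: [38, 32, 31, 31, -4, 24, 38]
Extract 38: [32, 31, 31, 24, -4, 38, 38]
Extract 32: [31, 24, 31, -4, 32, 38, 38]
Extract 31: [31, 24, -4, 31, 32, 38, 38]
Extract 31: [24, -4, 31, 31, 32, 38, 38]
Extract 24: [-4, 24, 31, 31, 32, 38, 38]


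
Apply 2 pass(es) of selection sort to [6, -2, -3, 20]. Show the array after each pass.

Pass 1: Select minimum -3 at index 2, swap -> [-3, -2, 6, 20]
Pass 2: Select minimum -2 at index 1, swap -> [-3, -2, 6, 20]


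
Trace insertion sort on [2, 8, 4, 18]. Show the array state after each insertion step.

First element 2 is already 'sorted'
Insert 8: shifted 0 elements -> [2, 8, 4, 18]
Insert 4: shifted 1 elements -> [2, 4, 8, 18]
Insert 18: shifted 0 elements -> [2, 4, 8, 18]


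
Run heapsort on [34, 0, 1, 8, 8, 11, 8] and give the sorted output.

Build heap: [34, 8, 11, 0, 8, 1, 8]
Extract 34: [11, 8, 8, 0, 8, 1, 34]
Extract 11: [8, 8, 8, 0, 1, 11, 34]
Extract 8: [8, 1, 8, 0, 8, 11, 34]
Extract 8: [8, 1, 0, 8, 8, 11, 34]
Extract 8: [1, 0, 8, 8, 8, 11, 34]
Extract 1: [0, 1, 8, 8, 8, 11, 34]


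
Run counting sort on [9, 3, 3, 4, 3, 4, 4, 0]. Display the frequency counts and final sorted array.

Count array: [1, 0, 0, 3, 3, 0, 0, 0, 0, 1]
(count[i] = number of elements equal to i)
Cumulative count: [1, 1, 1, 4, 7, 7, 7, 7, 7, 8]
Sorted: [0, 3, 3, 3, 4, 4, 4, 9]


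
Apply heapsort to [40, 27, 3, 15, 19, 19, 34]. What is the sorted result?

Build heap: [40, 27, 34, 15, 19, 19, 3]
Extract 40: [34, 27, 19, 15, 19, 3, 40]
Extract 34: [27, 19, 19, 15, 3, 34, 40]
Extract 27: [19, 15, 19, 3, 27, 34, 40]
Extract 19: [19, 15, 3, 19, 27, 34, 40]
Extract 19: [15, 3, 19, 19, 27, 34, 40]
Extract 15: [3, 15, 19, 19, 27, 34, 40]


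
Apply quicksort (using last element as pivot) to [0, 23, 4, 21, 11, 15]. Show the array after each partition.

Partition 1: pivot=15 at index 3 -> [0, 4, 11, 15, 23, 21]
Partition 2: pivot=11 at index 2 -> [0, 4, 11, 15, 23, 21]
Partition 3: pivot=4 at index 1 -> [0, 4, 11, 15, 23, 21]
Partition 4: pivot=21 at index 4 -> [0, 4, 11, 15, 21, 23]


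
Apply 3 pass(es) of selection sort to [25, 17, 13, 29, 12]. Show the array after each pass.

Pass 1: Select minimum 12 at index 4, swap -> [12, 17, 13, 29, 25]
Pass 2: Select minimum 13 at index 2, swap -> [12, 13, 17, 29, 25]
Pass 3: Select minimum 17 at index 2, swap -> [12, 13, 17, 29, 25]


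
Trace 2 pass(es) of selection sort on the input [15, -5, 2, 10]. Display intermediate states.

Pass 1: Select minimum -5 at index 1, swap -> [-5, 15, 2, 10]
Pass 2: Select minimum 2 at index 2, swap -> [-5, 2, 15, 10]


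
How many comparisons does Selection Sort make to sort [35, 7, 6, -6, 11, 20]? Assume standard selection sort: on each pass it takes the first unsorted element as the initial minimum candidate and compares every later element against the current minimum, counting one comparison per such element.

Pass 1: scan indices 1..5 for the minimum = 5 comparison(s); min is -6, place at index 0 -> [-6, 7, 6, 35, 11, 20]
Pass 2: scan indices 2..5 for the minimum = 4 comparison(s); min is 6, place at index 1 -> [-6, 6, 7, 35, 11, 20]
Pass 3: scan indices 3..5 for the minimum = 3 comparison(s); min is 7, place at index 2 -> [-6, 6, 7, 35, 11, 20]
Pass 4: scan indices 4..5 for the minimum = 2 comparison(s); min is 11, place at index 3 -> [-6, 6, 7, 11, 35, 20]
Pass 5: scan indices 5..5 for the minimum = 1 comparison(s); min is 20, place at index 4 -> [-6, 6, 7, 11, 20, 35]
Selection sort always scans the whole unsorted suffix, so the count is (n-1) + (n-2) + ... + 1 = n(n-1)/2 = 6*5/2 = 15 regardless of the input order.
Total comparisons: 5 + 4 + 3 + 2 + 1 = 15


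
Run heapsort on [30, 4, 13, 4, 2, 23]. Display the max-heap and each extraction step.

Build heap: [30, 4, 23, 4, 2, 13]
Extract 30: [23, 4, 13, 4, 2, 30]
Extract 23: [13, 4, 2, 4, 23, 30]
Extract 13: [4, 4, 2, 13, 23, 30]
Extract 4: [4, 2, 4, 13, 23, 30]
Extract 4: [2, 4, 4, 13, 23, 30]


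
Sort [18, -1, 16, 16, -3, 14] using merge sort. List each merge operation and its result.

Divide and conquer:
  Merge [-1] + [16] -> [-1, 16]
  Merge [18] + [-1, 16] -> [-1, 16, 18]
  Merge [-3] + [14] -> [-3, 14]
  Merge [16] + [-3, 14] -> [-3, 14, 16]
  Merge [-1, 16, 18] + [-3, 14, 16] -> [-3, -1, 14, 16, 16, 18]


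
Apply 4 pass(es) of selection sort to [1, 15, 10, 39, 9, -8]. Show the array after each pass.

Pass 1: Select minimum -8 at index 5, swap -> [-8, 15, 10, 39, 9, 1]
Pass 2: Select minimum 1 at index 5, swap -> [-8, 1, 10, 39, 9, 15]
Pass 3: Select minimum 9 at index 4, swap -> [-8, 1, 9, 39, 10, 15]
Pass 4: Select minimum 10 at index 4, swap -> [-8, 1, 9, 10, 39, 15]


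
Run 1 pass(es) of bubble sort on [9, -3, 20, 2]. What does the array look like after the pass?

After pass 1: [-3, 9, 2, 20] (2 swaps)
Total swaps: 2


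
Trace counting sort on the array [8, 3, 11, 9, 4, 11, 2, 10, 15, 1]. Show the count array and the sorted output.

Count array: [0, 1, 1, 1, 1, 0, 0, 0, 1, 1, 1, 2, 0, 0, 0, 1]
(count[i] = number of elements equal to i)
Cumulative count: [0, 1, 2, 3, 4, 4, 4, 4, 5, 6, 7, 9, 9, 9, 9, 10]
Sorted: [1, 2, 3, 4, 8, 9, 10, 11, 11, 15]


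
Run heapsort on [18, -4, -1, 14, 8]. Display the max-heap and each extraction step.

Build heap: [18, 14, -1, -4, 8]
Extract 18: [14, 8, -1, -4, 18]
Extract 14: [8, -4, -1, 14, 18]
Extract 8: [-1, -4, 8, 14, 18]
Extract -1: [-4, -1, 8, 14, 18]


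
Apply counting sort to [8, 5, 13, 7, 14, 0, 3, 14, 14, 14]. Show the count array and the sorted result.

Count array: [1, 0, 0, 1, 0, 1, 0, 1, 1, 0, 0, 0, 0, 1, 4]
(count[i] = number of elements equal to i)
Cumulative count: [1, 1, 1, 2, 2, 3, 3, 4, 5, 5, 5, 5, 5, 6, 10]
Sorted: [0, 3, 5, 7, 8, 13, 14, 14, 14, 14]


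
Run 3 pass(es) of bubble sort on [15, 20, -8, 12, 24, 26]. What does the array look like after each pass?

After pass 1: [15, -8, 12, 20, 24, 26] (2 swaps)
After pass 2: [-8, 12, 15, 20, 24, 26] (2 swaps)
After pass 3: [-8, 12, 15, 20, 24, 26] (0 swaps)
Total swaps: 4


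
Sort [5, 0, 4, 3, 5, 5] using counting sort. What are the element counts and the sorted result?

Count array: [1, 0, 0, 1, 1, 3]
(count[i] = number of elements equal to i)
Cumulative count: [1, 1, 1, 2, 3, 6]
Sorted: [0, 3, 4, 5, 5, 5]


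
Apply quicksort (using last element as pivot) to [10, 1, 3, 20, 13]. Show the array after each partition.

Partition 1: pivot=13 at index 3 -> [10, 1, 3, 13, 20]
Partition 2: pivot=3 at index 1 -> [1, 3, 10, 13, 20]


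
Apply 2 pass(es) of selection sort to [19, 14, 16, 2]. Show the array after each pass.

Pass 1: Select minimum 2 at index 3, swap -> [2, 14, 16, 19]
Pass 2: Select minimum 14 at index 1, swap -> [2, 14, 16, 19]


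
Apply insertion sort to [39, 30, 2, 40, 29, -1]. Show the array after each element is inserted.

First element 39 is already 'sorted'
Insert 30: shifted 1 elements -> [30, 39, 2, 40, 29, -1]
Insert 2: shifted 2 elements -> [2, 30, 39, 40, 29, -1]
Insert 40: shifted 0 elements -> [2, 30, 39, 40, 29, -1]
Insert 29: shifted 3 elements -> [2, 29, 30, 39, 40, -1]
Insert -1: shifted 5 elements -> [-1, 2, 29, 30, 39, 40]


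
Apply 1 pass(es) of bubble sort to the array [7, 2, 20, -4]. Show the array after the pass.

After pass 1: [2, 7, -4, 20] (2 swaps)
Total swaps: 2


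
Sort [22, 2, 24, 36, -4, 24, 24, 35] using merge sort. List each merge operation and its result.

Divide and conquer:
  Merge [22] + [2] -> [2, 22]
  Merge [24] + [36] -> [24, 36]
  Merge [2, 22] + [24, 36] -> [2, 22, 24, 36]
  Merge [-4] + [24] -> [-4, 24]
  Merge [24] + [35] -> [24, 35]
  Merge [-4, 24] + [24, 35] -> [-4, 24, 24, 35]
  Merge [2, 22, 24, 36] + [-4, 24, 24, 35] -> [-4, 2, 22, 24, 24, 24, 35, 36]


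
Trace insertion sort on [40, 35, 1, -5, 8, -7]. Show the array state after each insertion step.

First element 40 is already 'sorted'
Insert 35: shifted 1 elements -> [35, 40, 1, -5, 8, -7]
Insert 1: shifted 2 elements -> [1, 35, 40, -5, 8, -7]
Insert -5: shifted 3 elements -> [-5, 1, 35, 40, 8, -7]
Insert 8: shifted 2 elements -> [-5, 1, 8, 35, 40, -7]
Insert -7: shifted 5 elements -> [-7, -5, 1, 8, 35, 40]


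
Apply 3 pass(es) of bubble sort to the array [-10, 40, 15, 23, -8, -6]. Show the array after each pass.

After pass 1: [-10, 15, 23, -8, -6, 40] (4 swaps)
After pass 2: [-10, 15, -8, -6, 23, 40] (2 swaps)
After pass 3: [-10, -8, -6, 15, 23, 40] (2 swaps)
Total swaps: 8


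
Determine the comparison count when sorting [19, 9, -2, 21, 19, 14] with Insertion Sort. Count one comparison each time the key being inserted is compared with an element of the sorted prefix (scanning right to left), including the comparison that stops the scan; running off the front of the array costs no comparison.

Insert 9: 19 > 9 (shift), reached front = 1 comparison(s) -> [9, 19, -2, 21, 19, 14]
Insert -2: 19 > -2 (shift), 9 > -2 (shift), reached front = 2 comparison(s) -> [-2, 9, 19, 21, 19, 14]
Insert 21: 19 <= 21 (stop) = 1 comparison(s) -> [-2, 9, 19, 21, 19, 14]
Insert 19: 21 > 19 (shift), 19 <= 19 (stop) = 2 comparison(s) -> [-2, 9, 19, 19, 21, 14]
Insert 14: 21 > 14 (shift), 19 > 14 (shift), 19 > 14 (shift), 9 <= 14 (stop) = 4 comparison(s) -> [-2, 9, 14, 19, 19, 21]
Total comparisons: 1 + 2 + 1 + 2 + 4 = 10


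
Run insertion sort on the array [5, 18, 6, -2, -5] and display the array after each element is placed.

First element 5 is already 'sorted'
Insert 18: shifted 0 elements -> [5, 18, 6, -2, -5]
Insert 6: shifted 1 elements -> [5, 6, 18, -2, -5]
Insert -2: shifted 3 elements -> [-2, 5, 6, 18, -5]
Insert -5: shifted 4 elements -> [-5, -2, 5, 6, 18]


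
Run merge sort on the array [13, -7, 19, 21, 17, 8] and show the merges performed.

Divide and conquer:
  Merge [-7] + [19] -> [-7, 19]
  Merge [13] + [-7, 19] -> [-7, 13, 19]
  Merge [17] + [8] -> [8, 17]
  Merge [21] + [8, 17] -> [8, 17, 21]
  Merge [-7, 13, 19] + [8, 17, 21] -> [-7, 8, 13, 17, 19, 21]


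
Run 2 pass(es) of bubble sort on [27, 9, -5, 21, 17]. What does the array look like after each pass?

After pass 1: [9, -5, 21, 17, 27] (4 swaps)
After pass 2: [-5, 9, 17, 21, 27] (2 swaps)
Total swaps: 6


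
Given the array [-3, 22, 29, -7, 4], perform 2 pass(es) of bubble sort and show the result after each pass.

After pass 1: [-3, 22, -7, 4, 29] (2 swaps)
After pass 2: [-3, -7, 4, 22, 29] (2 swaps)
Total swaps: 4


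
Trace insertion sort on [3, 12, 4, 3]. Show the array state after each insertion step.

First element 3 is already 'sorted'
Insert 12: shifted 0 elements -> [3, 12, 4, 3]
Insert 4: shifted 1 elements -> [3, 4, 12, 3]
Insert 3: shifted 2 elements -> [3, 3, 4, 12]


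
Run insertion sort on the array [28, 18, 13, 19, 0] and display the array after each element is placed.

First element 28 is already 'sorted'
Insert 18: shifted 1 elements -> [18, 28, 13, 19, 0]
Insert 13: shifted 2 elements -> [13, 18, 28, 19, 0]
Insert 19: shifted 1 elements -> [13, 18, 19, 28, 0]
Insert 0: shifted 4 elements -> [0, 13, 18, 19, 28]


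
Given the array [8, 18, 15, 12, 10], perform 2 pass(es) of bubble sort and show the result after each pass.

After pass 1: [8, 15, 12, 10, 18] (3 swaps)
After pass 2: [8, 12, 10, 15, 18] (2 swaps)
Total swaps: 5


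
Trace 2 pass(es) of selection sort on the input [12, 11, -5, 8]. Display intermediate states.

Pass 1: Select minimum -5 at index 2, swap -> [-5, 11, 12, 8]
Pass 2: Select minimum 8 at index 3, swap -> [-5, 8, 12, 11]


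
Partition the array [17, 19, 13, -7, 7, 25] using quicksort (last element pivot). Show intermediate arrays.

Partition 1: pivot=25 at index 5 -> [17, 19, 13, -7, 7, 25]
Partition 2: pivot=7 at index 1 -> [-7, 7, 13, 17, 19, 25]
Partition 3: pivot=19 at index 4 -> [-7, 7, 13, 17, 19, 25]
Partition 4: pivot=17 at index 3 -> [-7, 7, 13, 17, 19, 25]


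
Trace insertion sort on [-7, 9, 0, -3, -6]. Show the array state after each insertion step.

First element -7 is already 'sorted'
Insert 9: shifted 0 elements -> [-7, 9, 0, -3, -6]
Insert 0: shifted 1 elements -> [-7, 0, 9, -3, -6]
Insert -3: shifted 2 elements -> [-7, -3, 0, 9, -6]
Insert -6: shifted 3 elements -> [-7, -6, -3, 0, 9]


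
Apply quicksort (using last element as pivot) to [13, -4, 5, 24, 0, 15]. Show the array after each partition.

Partition 1: pivot=15 at index 4 -> [13, -4, 5, 0, 15, 24]
Partition 2: pivot=0 at index 1 -> [-4, 0, 5, 13, 15, 24]
Partition 3: pivot=13 at index 3 -> [-4, 0, 5, 13, 15, 24]


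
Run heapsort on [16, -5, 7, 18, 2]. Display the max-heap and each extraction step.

Build heap: [18, 16, 7, -5, 2]
Extract 18: [16, 2, 7, -5, 18]
Extract 16: [7, 2, -5, 16, 18]
Extract 7: [2, -5, 7, 16, 18]
Extract 2: [-5, 2, 7, 16, 18]


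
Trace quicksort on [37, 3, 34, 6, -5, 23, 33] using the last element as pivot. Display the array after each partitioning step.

Partition 1: pivot=33 at index 4 -> [3, 6, -5, 23, 33, 37, 34]
Partition 2: pivot=23 at index 3 -> [3, 6, -5, 23, 33, 37, 34]
Partition 3: pivot=-5 at index 0 -> [-5, 6, 3, 23, 33, 37, 34]
Partition 4: pivot=3 at index 1 -> [-5, 3, 6, 23, 33, 37, 34]
Partition 5: pivot=34 at index 5 -> [-5, 3, 6, 23, 33, 34, 37]


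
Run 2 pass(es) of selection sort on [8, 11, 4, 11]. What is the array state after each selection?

Pass 1: Select minimum 4 at index 2, swap -> [4, 11, 8, 11]
Pass 2: Select minimum 8 at index 2, swap -> [4, 8, 11, 11]


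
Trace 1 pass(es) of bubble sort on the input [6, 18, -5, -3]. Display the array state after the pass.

After pass 1: [6, -5, -3, 18] (2 swaps)
Total swaps: 2


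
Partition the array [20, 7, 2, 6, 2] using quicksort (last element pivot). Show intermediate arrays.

Partition 1: pivot=2 at index 1 -> [2, 2, 20, 6, 7]
Partition 2: pivot=7 at index 3 -> [2, 2, 6, 7, 20]


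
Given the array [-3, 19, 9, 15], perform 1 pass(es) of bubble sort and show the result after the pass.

After pass 1: [-3, 9, 15, 19] (2 swaps)
Total swaps: 2


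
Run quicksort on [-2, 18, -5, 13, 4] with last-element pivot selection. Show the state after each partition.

Partition 1: pivot=4 at index 2 -> [-2, -5, 4, 13, 18]
Partition 2: pivot=-5 at index 0 -> [-5, -2, 4, 13, 18]
Partition 3: pivot=18 at index 4 -> [-5, -2, 4, 13, 18]


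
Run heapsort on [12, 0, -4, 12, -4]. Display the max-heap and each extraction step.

Build heap: [12, 12, -4, 0, -4]
Extract 12: [12, 0, -4, -4, 12]
Extract 12: [0, -4, -4, 12, 12]
Extract 0: [-4, -4, 0, 12, 12]
Extract -4: [-4, -4, 0, 12, 12]


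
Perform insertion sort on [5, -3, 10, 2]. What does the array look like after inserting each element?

First element 5 is already 'sorted'
Insert -3: shifted 1 elements -> [-3, 5, 10, 2]
Insert 10: shifted 0 elements -> [-3, 5, 10, 2]
Insert 2: shifted 2 elements -> [-3, 2, 5, 10]


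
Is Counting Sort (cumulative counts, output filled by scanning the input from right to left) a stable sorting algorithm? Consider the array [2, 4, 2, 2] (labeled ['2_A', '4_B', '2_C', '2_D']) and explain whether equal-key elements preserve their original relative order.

Trace Counting Sort on the labeled array (the key is the number; the letter only tracks identity):
  Counts for values 0..4: [0, 0, 3, 0, 1]
  Cumulative counts: [0, 0, 3, 3, 4]
  Scan right to left: place 2_D at output index 2
  Scan right to left: place 2_C at output index 1
  Scan right to left: place 4_B at output index 3
  Scan right to left: place 2_A at output index 0
  Output: [2_A, 2_C, 2_D, 4_B]
Equal keys:
  value 2: originally 2_A, 2_C, 2_D; after sorting 2_A, 2_C, 2_D -> order preserved
All equal keys kept their original relative order. Counting Sort is stable: scanning the input right to left with decreasing cumulative counts places later duplicates at later output positions.
Answer: Stable


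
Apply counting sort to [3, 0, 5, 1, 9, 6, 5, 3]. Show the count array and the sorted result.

Count array: [1, 1, 0, 2, 0, 2, 1, 0, 0, 1]
(count[i] = number of elements equal to i)
Cumulative count: [1, 2, 2, 4, 4, 6, 7, 7, 7, 8]
Sorted: [0, 1, 3, 3, 5, 5, 6, 9]


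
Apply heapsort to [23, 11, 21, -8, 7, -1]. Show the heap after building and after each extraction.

Build heap: [23, 11, 21, -8, 7, -1]
Extract 23: [21, 11, -1, -8, 7, 23]
Extract 21: [11, 7, -1, -8, 21, 23]
Extract 11: [7, -8, -1, 11, 21, 23]
Extract 7: [-1, -8, 7, 11, 21, 23]
Extract -1: [-8, -1, 7, 11, 21, 23]


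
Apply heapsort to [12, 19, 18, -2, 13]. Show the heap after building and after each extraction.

Build heap: [19, 13, 18, -2, 12]
Extract 19: [18, 13, 12, -2, 19]
Extract 18: [13, -2, 12, 18, 19]
Extract 13: [12, -2, 13, 18, 19]
Extract 12: [-2, 12, 13, 18, 19]


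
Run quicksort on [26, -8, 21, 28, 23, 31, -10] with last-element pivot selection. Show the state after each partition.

Partition 1: pivot=-10 at index 0 -> [-10, -8, 21, 28, 23, 31, 26]
Partition 2: pivot=26 at index 4 -> [-10, -8, 21, 23, 26, 31, 28]
Partition 3: pivot=23 at index 3 -> [-10, -8, 21, 23, 26, 31, 28]
Partition 4: pivot=21 at index 2 -> [-10, -8, 21, 23, 26, 31, 28]
Partition 5: pivot=28 at index 5 -> [-10, -8, 21, 23, 26, 28, 31]


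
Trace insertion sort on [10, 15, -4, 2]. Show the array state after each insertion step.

First element 10 is already 'sorted'
Insert 15: shifted 0 elements -> [10, 15, -4, 2]
Insert -4: shifted 2 elements -> [-4, 10, 15, 2]
Insert 2: shifted 2 elements -> [-4, 2, 10, 15]


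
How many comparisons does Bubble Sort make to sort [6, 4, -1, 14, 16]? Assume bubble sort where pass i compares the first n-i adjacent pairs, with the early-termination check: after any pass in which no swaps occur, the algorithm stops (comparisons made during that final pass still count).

Pass 1: compare adjacent pairs (0,1)..(3,4) = 4 comparison(s), 2 swap(s) -> [4, -1, 6, 14, 16]
Pass 2: compare adjacent pairs (0,1)..(2,3) = 3 comparison(s), 1 swap(s) -> [-1, 4, 6, 14, 16]
Pass 3: compare adjacent pairs (0,1)..(1,2) = 2 comparison(s), 0 swap(s) -> [-1, 4, 6, 14, 16]
No swaps in this pass, so bubble sort stops here.
Total comparisons: 4 + 3 + 2 = 9


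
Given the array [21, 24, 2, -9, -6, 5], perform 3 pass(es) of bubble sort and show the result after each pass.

After pass 1: [21, 2, -9, -6, 5, 24] (4 swaps)
After pass 2: [2, -9, -6, 5, 21, 24] (4 swaps)
After pass 3: [-9, -6, 2, 5, 21, 24] (2 swaps)
Total swaps: 10


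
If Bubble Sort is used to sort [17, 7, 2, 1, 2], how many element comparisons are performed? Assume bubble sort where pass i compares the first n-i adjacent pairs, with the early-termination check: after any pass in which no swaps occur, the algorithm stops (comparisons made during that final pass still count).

Pass 1: compare adjacent pairs (0,1)..(3,4) = 4 comparison(s), 4 swap(s) -> [7, 2, 1, 2, 17]
Pass 2: compare adjacent pairs (0,1)..(2,3) = 3 comparison(s), 3 swap(s) -> [2, 1, 2, 7, 17]
Pass 3: compare adjacent pairs (0,1)..(1,2) = 2 comparison(s), 1 swap(s) -> [1, 2, 2, 7, 17]
Pass 4: compare adjacent pairs (0,1)..(0,1) = 1 comparison(s), 0 swap(s) -> [1, 2, 2, 7, 17]
No swaps in this pass, so bubble sort stops here.
Total comparisons: 4 + 3 + 2 + 1 = 10


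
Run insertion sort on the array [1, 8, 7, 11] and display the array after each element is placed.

First element 1 is already 'sorted'
Insert 8: shifted 0 elements -> [1, 8, 7, 11]
Insert 7: shifted 1 elements -> [1, 7, 8, 11]
Insert 11: shifted 0 elements -> [1, 7, 8, 11]


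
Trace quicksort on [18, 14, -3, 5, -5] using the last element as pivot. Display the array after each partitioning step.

Partition 1: pivot=-5 at index 0 -> [-5, 14, -3, 5, 18]
Partition 2: pivot=18 at index 4 -> [-5, 14, -3, 5, 18]
Partition 3: pivot=5 at index 2 -> [-5, -3, 5, 14, 18]


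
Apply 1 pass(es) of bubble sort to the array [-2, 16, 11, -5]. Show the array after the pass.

After pass 1: [-2, 11, -5, 16] (2 swaps)
Total swaps: 2


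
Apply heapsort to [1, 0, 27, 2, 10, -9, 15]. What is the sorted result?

Build heap: [27, 10, 15, 2, 0, -9, 1]
Extract 27: [15, 10, 1, 2, 0, -9, 27]
Extract 15: [10, 2, 1, -9, 0, 15, 27]
Extract 10: [2, 0, 1, -9, 10, 15, 27]
Extract 2: [1, 0, -9, 2, 10, 15, 27]
Extract 1: [0, -9, 1, 2, 10, 15, 27]
Extract 0: [-9, 0, 1, 2, 10, 15, 27]


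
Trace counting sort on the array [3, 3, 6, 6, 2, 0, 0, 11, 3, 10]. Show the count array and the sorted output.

Count array: [2, 0, 1, 3, 0, 0, 2, 0, 0, 0, 1, 1]
(count[i] = number of elements equal to i)
Cumulative count: [2, 2, 3, 6, 6, 6, 8, 8, 8, 8, 9, 10]
Sorted: [0, 0, 2, 3, 3, 3, 6, 6, 10, 11]


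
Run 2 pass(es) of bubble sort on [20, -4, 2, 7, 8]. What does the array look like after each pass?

After pass 1: [-4, 2, 7, 8, 20] (4 swaps)
After pass 2: [-4, 2, 7, 8, 20] (0 swaps)
Total swaps: 4


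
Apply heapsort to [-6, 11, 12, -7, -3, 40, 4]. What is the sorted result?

Build heap: [40, 11, 12, -7, -3, -6, 4]
Extract 40: [12, 11, 4, -7, -3, -6, 40]
Extract 12: [11, -3, 4, -7, -6, 12, 40]
Extract 11: [4, -3, -6, -7, 11, 12, 40]
Extract 4: [-3, -7, -6, 4, 11, 12, 40]
Extract -3: [-6, -7, -3, 4, 11, 12, 40]
Extract -6: [-7, -6, -3, 4, 11, 12, 40]


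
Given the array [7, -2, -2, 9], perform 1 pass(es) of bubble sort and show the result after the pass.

After pass 1: [-2, -2, 7, 9] (2 swaps)
Total swaps: 2


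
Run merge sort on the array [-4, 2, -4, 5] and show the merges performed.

Divide and conquer:
  Merge [-4] + [2] -> [-4, 2]
  Merge [-4] + [5] -> [-4, 5]
  Merge [-4, 2] + [-4, 5] -> [-4, -4, 2, 5]


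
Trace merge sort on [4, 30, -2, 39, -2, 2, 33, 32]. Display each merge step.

Divide and conquer:
  Merge [4] + [30] -> [4, 30]
  Merge [-2] + [39] -> [-2, 39]
  Merge [4, 30] + [-2, 39] -> [-2, 4, 30, 39]
  Merge [-2] + [2] -> [-2, 2]
  Merge [33] + [32] -> [32, 33]
  Merge [-2, 2] + [32, 33] -> [-2, 2, 32, 33]
  Merge [-2, 4, 30, 39] + [-2, 2, 32, 33] -> [-2, -2, 2, 4, 30, 32, 33, 39]


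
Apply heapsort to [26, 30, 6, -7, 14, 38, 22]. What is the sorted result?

Build heap: [38, 30, 26, -7, 14, 6, 22]
Extract 38: [30, 22, 26, -7, 14, 6, 38]
Extract 30: [26, 22, 6, -7, 14, 30, 38]
Extract 26: [22, 14, 6, -7, 26, 30, 38]
Extract 22: [14, -7, 6, 22, 26, 30, 38]
Extract 14: [6, -7, 14, 22, 26, 30, 38]
Extract 6: [-7, 6, 14, 22, 26, 30, 38]


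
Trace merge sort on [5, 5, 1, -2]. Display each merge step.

Divide and conquer:
  Merge [5] + [5] -> [5, 5]
  Merge [1] + [-2] -> [-2, 1]
  Merge [5, 5] + [-2, 1] -> [-2, 1, 5, 5]


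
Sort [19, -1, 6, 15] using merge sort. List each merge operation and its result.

Divide and conquer:
  Merge [19] + [-1] -> [-1, 19]
  Merge [6] + [15] -> [6, 15]
  Merge [-1, 19] + [6, 15] -> [-1, 6, 15, 19]


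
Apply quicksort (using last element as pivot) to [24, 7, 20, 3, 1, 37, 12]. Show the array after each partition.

Partition 1: pivot=12 at index 3 -> [7, 3, 1, 12, 20, 37, 24]
Partition 2: pivot=1 at index 0 -> [1, 3, 7, 12, 20, 37, 24]
Partition 3: pivot=7 at index 2 -> [1, 3, 7, 12, 20, 37, 24]
Partition 4: pivot=24 at index 5 -> [1, 3, 7, 12, 20, 24, 37]


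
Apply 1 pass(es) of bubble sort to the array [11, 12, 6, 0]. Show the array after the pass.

After pass 1: [11, 6, 0, 12] (2 swaps)
Total swaps: 2


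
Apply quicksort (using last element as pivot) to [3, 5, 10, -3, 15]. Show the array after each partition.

Partition 1: pivot=15 at index 4 -> [3, 5, 10, -3, 15]
Partition 2: pivot=-3 at index 0 -> [-3, 5, 10, 3, 15]
Partition 3: pivot=3 at index 1 -> [-3, 3, 10, 5, 15]
Partition 4: pivot=5 at index 2 -> [-3, 3, 5, 10, 15]


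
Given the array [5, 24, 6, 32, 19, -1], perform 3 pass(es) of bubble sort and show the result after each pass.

After pass 1: [5, 6, 24, 19, -1, 32] (3 swaps)
After pass 2: [5, 6, 19, -1, 24, 32] (2 swaps)
After pass 3: [5, 6, -1, 19, 24, 32] (1 swaps)
Total swaps: 6


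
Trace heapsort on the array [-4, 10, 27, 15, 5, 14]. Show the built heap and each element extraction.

Build heap: [27, 15, 14, 10, 5, -4]
Extract 27: [15, 10, 14, -4, 5, 27]
Extract 15: [14, 10, 5, -4, 15, 27]
Extract 14: [10, -4, 5, 14, 15, 27]
Extract 10: [5, -4, 10, 14, 15, 27]
Extract 5: [-4, 5, 10, 14, 15, 27]


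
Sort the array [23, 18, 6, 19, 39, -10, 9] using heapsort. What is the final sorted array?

Build heap: [39, 23, 9, 19, 18, -10, 6]
Extract 39: [23, 19, 9, 6, 18, -10, 39]
Extract 23: [19, 18, 9, 6, -10, 23, 39]
Extract 19: [18, 6, 9, -10, 19, 23, 39]
Extract 18: [9, 6, -10, 18, 19, 23, 39]
Extract 9: [6, -10, 9, 18, 19, 23, 39]
Extract 6: [-10, 6, 9, 18, 19, 23, 39]


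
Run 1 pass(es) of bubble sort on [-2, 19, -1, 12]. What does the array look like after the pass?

After pass 1: [-2, -1, 12, 19] (2 swaps)
Total swaps: 2


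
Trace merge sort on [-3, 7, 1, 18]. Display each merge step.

Divide and conquer:
  Merge [-3] + [7] -> [-3, 7]
  Merge [1] + [18] -> [1, 18]
  Merge [-3, 7] + [1, 18] -> [-3, 1, 7, 18]


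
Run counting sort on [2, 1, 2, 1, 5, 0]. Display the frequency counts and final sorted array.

Count array: [1, 2, 2, 0, 0, 1]
(count[i] = number of elements equal to i)
Cumulative count: [1, 3, 5, 5, 5, 6]
Sorted: [0, 1, 1, 2, 2, 5]


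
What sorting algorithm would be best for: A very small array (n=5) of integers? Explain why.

Best choice: Insertion sort
Reason: For tiny inputs the O(n^2) overhead is negligible and insertion sort has minimal constant factors


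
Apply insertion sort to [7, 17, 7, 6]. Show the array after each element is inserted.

First element 7 is already 'sorted'
Insert 17: shifted 0 elements -> [7, 17, 7, 6]
Insert 7: shifted 1 elements -> [7, 7, 17, 6]
Insert 6: shifted 3 elements -> [6, 7, 7, 17]


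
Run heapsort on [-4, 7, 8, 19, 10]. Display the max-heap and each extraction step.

Build heap: [19, 10, 8, 7, -4]
Extract 19: [10, 7, 8, -4, 19]
Extract 10: [8, 7, -4, 10, 19]
Extract 8: [7, -4, 8, 10, 19]
Extract 7: [-4, 7, 8, 10, 19]


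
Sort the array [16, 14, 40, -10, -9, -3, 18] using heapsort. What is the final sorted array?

Build heap: [40, 14, 18, -10, -9, -3, 16]
Extract 40: [18, 14, 16, -10, -9, -3, 40]
Extract 18: [16, 14, -3, -10, -9, 18, 40]
Extract 16: [14, -9, -3, -10, 16, 18, 40]
Extract 14: [-3, -9, -10, 14, 16, 18, 40]
Extract -3: [-9, -10, -3, 14, 16, 18, 40]
Extract -9: [-10, -9, -3, 14, 16, 18, 40]


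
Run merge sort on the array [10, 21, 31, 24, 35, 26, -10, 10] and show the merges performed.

Divide and conquer:
  Merge [10] + [21] -> [10, 21]
  Merge [31] + [24] -> [24, 31]
  Merge [10, 21] + [24, 31] -> [10, 21, 24, 31]
  Merge [35] + [26] -> [26, 35]
  Merge [-10] + [10] -> [-10, 10]
  Merge [26, 35] + [-10, 10] -> [-10, 10, 26, 35]
  Merge [10, 21, 24, 31] + [-10, 10, 26, 35] -> [-10, 10, 10, 21, 24, 26, 31, 35]


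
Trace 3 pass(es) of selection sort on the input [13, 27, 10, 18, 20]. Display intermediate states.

Pass 1: Select minimum 10 at index 2, swap -> [10, 27, 13, 18, 20]
Pass 2: Select minimum 13 at index 2, swap -> [10, 13, 27, 18, 20]
Pass 3: Select minimum 18 at index 3, swap -> [10, 13, 18, 27, 20]


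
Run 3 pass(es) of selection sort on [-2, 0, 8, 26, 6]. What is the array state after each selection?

Pass 1: Select minimum -2 at index 0, swap -> [-2, 0, 8, 26, 6]
Pass 2: Select minimum 0 at index 1, swap -> [-2, 0, 8, 26, 6]
Pass 3: Select minimum 6 at index 4, swap -> [-2, 0, 6, 26, 8]


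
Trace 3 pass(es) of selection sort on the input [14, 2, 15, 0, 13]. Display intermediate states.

Pass 1: Select minimum 0 at index 3, swap -> [0, 2, 15, 14, 13]
Pass 2: Select minimum 2 at index 1, swap -> [0, 2, 15, 14, 13]
Pass 3: Select minimum 13 at index 4, swap -> [0, 2, 13, 14, 15]


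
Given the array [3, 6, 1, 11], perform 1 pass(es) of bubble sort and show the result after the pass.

After pass 1: [3, 1, 6, 11] (1 swaps)
Total swaps: 1


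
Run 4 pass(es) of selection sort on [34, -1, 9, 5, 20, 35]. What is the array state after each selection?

Pass 1: Select minimum -1 at index 1, swap -> [-1, 34, 9, 5, 20, 35]
Pass 2: Select minimum 5 at index 3, swap -> [-1, 5, 9, 34, 20, 35]
Pass 3: Select minimum 9 at index 2, swap -> [-1, 5, 9, 34, 20, 35]
Pass 4: Select minimum 20 at index 4, swap -> [-1, 5, 9, 20, 34, 35]


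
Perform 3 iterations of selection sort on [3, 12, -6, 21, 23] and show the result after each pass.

Pass 1: Select minimum -6 at index 2, swap -> [-6, 12, 3, 21, 23]
Pass 2: Select minimum 3 at index 2, swap -> [-6, 3, 12, 21, 23]
Pass 3: Select minimum 12 at index 2, swap -> [-6, 3, 12, 21, 23]


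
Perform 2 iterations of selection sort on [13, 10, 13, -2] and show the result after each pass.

Pass 1: Select minimum -2 at index 3, swap -> [-2, 10, 13, 13]
Pass 2: Select minimum 10 at index 1, swap -> [-2, 10, 13, 13]


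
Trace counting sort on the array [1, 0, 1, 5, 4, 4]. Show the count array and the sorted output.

Count array: [1, 2, 0, 0, 2, 1]
(count[i] = number of elements equal to i)
Cumulative count: [1, 3, 3, 3, 5, 6]
Sorted: [0, 1, 1, 4, 4, 5]


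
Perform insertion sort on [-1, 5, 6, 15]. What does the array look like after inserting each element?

First element -1 is already 'sorted'
Insert 5: shifted 0 elements -> [-1, 5, 6, 15]
Insert 6: shifted 0 elements -> [-1, 5, 6, 15]
Insert 15: shifted 0 elements -> [-1, 5, 6, 15]


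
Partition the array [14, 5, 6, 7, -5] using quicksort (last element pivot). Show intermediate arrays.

Partition 1: pivot=-5 at index 0 -> [-5, 5, 6, 7, 14]
Partition 2: pivot=14 at index 4 -> [-5, 5, 6, 7, 14]
Partition 3: pivot=7 at index 3 -> [-5, 5, 6, 7, 14]
Partition 4: pivot=6 at index 2 -> [-5, 5, 6, 7, 14]


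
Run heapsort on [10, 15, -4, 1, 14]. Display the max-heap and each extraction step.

Build heap: [15, 14, -4, 1, 10]
Extract 15: [14, 10, -4, 1, 15]
Extract 14: [10, 1, -4, 14, 15]
Extract 10: [1, -4, 10, 14, 15]
Extract 1: [-4, 1, 10, 14, 15]


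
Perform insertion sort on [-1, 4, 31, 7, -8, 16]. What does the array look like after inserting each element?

First element -1 is already 'sorted'
Insert 4: shifted 0 elements -> [-1, 4, 31, 7, -8, 16]
Insert 31: shifted 0 elements -> [-1, 4, 31, 7, -8, 16]
Insert 7: shifted 1 elements -> [-1, 4, 7, 31, -8, 16]
Insert -8: shifted 4 elements -> [-8, -1, 4, 7, 31, 16]
Insert 16: shifted 1 elements -> [-8, -1, 4, 7, 16, 31]


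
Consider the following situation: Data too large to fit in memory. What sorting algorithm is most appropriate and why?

Best choice: External merge sort
Reason: Minimizes disk I/O by sequential reads/writes


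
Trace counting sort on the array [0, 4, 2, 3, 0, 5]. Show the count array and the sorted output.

Count array: [2, 0, 1, 1, 1, 1]
(count[i] = number of elements equal to i)
Cumulative count: [2, 2, 3, 4, 5, 6]
Sorted: [0, 0, 2, 3, 4, 5]


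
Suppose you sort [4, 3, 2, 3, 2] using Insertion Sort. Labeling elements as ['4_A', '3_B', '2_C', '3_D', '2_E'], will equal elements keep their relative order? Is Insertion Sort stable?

Trace Insertion Sort on the labeled array (the key is the number; the letter only tracks identity):
  Insert 3_B at index 0: [3_B, 4_A, 2_C, 3_D, 2_E]
  Insert 2_C at index 0: [2_C, 3_B, 4_A, 3_D, 2_E]
  Insert 3_D at index 2: [2_C, 3_B, 3_D, 4_A, 2_E]
  Insert 2_E at index 1: [2_C, 2_E, 3_B, 3_D, 4_A]
Final order: [2_C, 2_E, 3_B, 3_D, 4_A]
Equal keys:
  value 2: originally 2_C, 2_E; after sorting 2_C, 2_E -> order preserved
  value 3: originally 3_B, 3_D; after sorting 3_B, 3_D -> order preserved
All equal keys kept their original relative order. Insertion Sort is stable: elements are shifted only while they are strictly greater than the key, so a key is inserted after any equal elements already placed.
Answer: Stable


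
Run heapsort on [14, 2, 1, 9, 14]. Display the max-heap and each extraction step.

Build heap: [14, 14, 1, 9, 2]
Extract 14: [14, 9, 1, 2, 14]
Extract 14: [9, 2, 1, 14, 14]
Extract 9: [2, 1, 9, 14, 14]
Extract 2: [1, 2, 9, 14, 14]


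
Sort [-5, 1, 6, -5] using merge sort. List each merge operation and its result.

Divide and conquer:
  Merge [-5] + [1] -> [-5, 1]
  Merge [6] + [-5] -> [-5, 6]
  Merge [-5, 1] + [-5, 6] -> [-5, -5, 1, 6]


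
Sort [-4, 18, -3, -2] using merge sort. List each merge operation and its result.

Divide and conquer:
  Merge [-4] + [18] -> [-4, 18]
  Merge [-3] + [-2] -> [-3, -2]
  Merge [-4, 18] + [-3, -2] -> [-4, -3, -2, 18]


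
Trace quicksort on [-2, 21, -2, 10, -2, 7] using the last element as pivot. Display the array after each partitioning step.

Partition 1: pivot=7 at index 3 -> [-2, -2, -2, 7, 21, 10]
Partition 2: pivot=-2 at index 2 -> [-2, -2, -2, 7, 21, 10]
Partition 3: pivot=-2 at index 1 -> [-2, -2, -2, 7, 21, 10]
Partition 4: pivot=10 at index 4 -> [-2, -2, -2, 7, 10, 21]


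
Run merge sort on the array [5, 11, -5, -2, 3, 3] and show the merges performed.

Divide and conquer:
  Merge [11] + [-5] -> [-5, 11]
  Merge [5] + [-5, 11] -> [-5, 5, 11]
  Merge [3] + [3] -> [3, 3]
  Merge [-2] + [3, 3] -> [-2, 3, 3]
  Merge [-5, 5, 11] + [-2, 3, 3] -> [-5, -2, 3, 3, 5, 11]


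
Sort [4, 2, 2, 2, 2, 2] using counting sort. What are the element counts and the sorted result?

Count array: [0, 0, 5, 0, 1]
(count[i] = number of elements equal to i)
Cumulative count: [0, 0, 5, 5, 6]
Sorted: [2, 2, 2, 2, 2, 4]


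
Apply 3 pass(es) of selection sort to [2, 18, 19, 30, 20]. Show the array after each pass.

Pass 1: Select minimum 2 at index 0, swap -> [2, 18, 19, 30, 20]
Pass 2: Select minimum 18 at index 1, swap -> [2, 18, 19, 30, 20]
Pass 3: Select minimum 19 at index 2, swap -> [2, 18, 19, 30, 20]


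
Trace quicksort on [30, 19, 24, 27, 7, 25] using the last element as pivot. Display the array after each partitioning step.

Partition 1: pivot=25 at index 3 -> [19, 24, 7, 25, 30, 27]
Partition 2: pivot=7 at index 0 -> [7, 24, 19, 25, 30, 27]
Partition 3: pivot=19 at index 1 -> [7, 19, 24, 25, 30, 27]
Partition 4: pivot=27 at index 4 -> [7, 19, 24, 25, 27, 30]


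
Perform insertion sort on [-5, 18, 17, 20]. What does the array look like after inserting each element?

First element -5 is already 'sorted'
Insert 18: shifted 0 elements -> [-5, 18, 17, 20]
Insert 17: shifted 1 elements -> [-5, 17, 18, 20]
Insert 20: shifted 0 elements -> [-5, 17, 18, 20]


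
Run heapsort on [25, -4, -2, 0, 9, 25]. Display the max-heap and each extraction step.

Build heap: [25, 9, 25, 0, -4, -2]
Extract 25: [25, 9, -2, 0, -4, 25]
Extract 25: [9, 0, -2, -4, 25, 25]
Extract 9: [0, -4, -2, 9, 25, 25]
Extract 0: [-2, -4, 0, 9, 25, 25]
Extract -2: [-4, -2, 0, 9, 25, 25]


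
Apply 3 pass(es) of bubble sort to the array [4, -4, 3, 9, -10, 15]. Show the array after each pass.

After pass 1: [-4, 3, 4, -10, 9, 15] (3 swaps)
After pass 2: [-4, 3, -10, 4, 9, 15] (1 swaps)
After pass 3: [-4, -10, 3, 4, 9, 15] (1 swaps)
Total swaps: 5


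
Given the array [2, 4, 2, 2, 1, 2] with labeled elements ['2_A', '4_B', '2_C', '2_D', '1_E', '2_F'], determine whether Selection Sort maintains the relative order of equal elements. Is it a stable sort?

Trace Selection Sort on the labeled array (the key is the number; the letter only tracks identity):
  Pass 1: minimum of unsorted part is 1_E at index 4; swap it with 2_A at index 0 -> [1_E, 4_B, 2_C, 2_D, 2_A, 2_F]
  Pass 2: minimum of unsorted part is 2_C at index 2; swap it with 4_B at index 1 -> [1_E, 2_C, 4_B, 2_D, 2_A, 2_F]
  Pass 3: minimum of unsorted part is 2_D at index 3; swap it with 4_B at index 2 -> [1_E, 2_C, 2_D, 4_B, 2_A, 2_F]
  Pass 4: minimum of unsorted part is 2_A at index 4; swap it with 4_B at index 3 -> [1_E, 2_C, 2_D, 2_A, 4_B, 2_F]
  Pass 5: minimum of unsorted part is 2_F at index 5; swap it with 4_B at index 4 -> [1_E, 2_C, 2_D, 2_A, 2_F, 4_B]
Final order: [1_E, 2_C, 2_D, 2_A, 2_F, 4_B]
Equal keys:
  value 2: originally 2_A, 2_C, 2_D, 2_F; after sorting 2_C, 2_D, 2_A, 2_F -> order changed
Equal keys were reordered, so Selection Sort is not stable: the long-range swap that moves the minimum into place can carry an element past an equal key. (One such input is enough; an unstable sort may happen to preserve order on other inputs, but it gives no guarantee.)
Answer: Not stable


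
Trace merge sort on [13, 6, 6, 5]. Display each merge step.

Divide and conquer:
  Merge [13] + [6] -> [6, 13]
  Merge [6] + [5] -> [5, 6]
  Merge [6, 13] + [5, 6] -> [5, 6, 6, 13]


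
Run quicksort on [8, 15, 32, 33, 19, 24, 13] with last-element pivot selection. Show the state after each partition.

Partition 1: pivot=13 at index 1 -> [8, 13, 32, 33, 19, 24, 15]
Partition 2: pivot=15 at index 2 -> [8, 13, 15, 33, 19, 24, 32]
Partition 3: pivot=32 at index 5 -> [8, 13, 15, 19, 24, 32, 33]
Partition 4: pivot=24 at index 4 -> [8, 13, 15, 19, 24, 32, 33]


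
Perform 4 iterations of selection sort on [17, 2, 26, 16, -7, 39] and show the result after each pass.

Pass 1: Select minimum -7 at index 4, swap -> [-7, 2, 26, 16, 17, 39]
Pass 2: Select minimum 2 at index 1, swap -> [-7, 2, 26, 16, 17, 39]
Pass 3: Select minimum 16 at index 3, swap -> [-7, 2, 16, 26, 17, 39]
Pass 4: Select minimum 17 at index 4, swap -> [-7, 2, 16, 17, 26, 39]


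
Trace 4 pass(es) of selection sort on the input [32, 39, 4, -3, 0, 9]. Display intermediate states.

Pass 1: Select minimum -3 at index 3, swap -> [-3, 39, 4, 32, 0, 9]
Pass 2: Select minimum 0 at index 4, swap -> [-3, 0, 4, 32, 39, 9]
Pass 3: Select minimum 4 at index 2, swap -> [-3, 0, 4, 32, 39, 9]
Pass 4: Select minimum 9 at index 5, swap -> [-3, 0, 4, 9, 39, 32]


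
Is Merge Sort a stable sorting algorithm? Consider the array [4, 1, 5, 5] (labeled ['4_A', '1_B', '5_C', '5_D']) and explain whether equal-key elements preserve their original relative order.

Trace Merge Sort on the labeled array (the key is the number; the letter only tracks identity):
  Merge [4_A] + [1_B] -> [1_B, 4_A]
  Merge [5_C] + [5_D] -> [5_C, 5_D]
  Merge [1_B, 4_A] + [5_C, 5_D] -> [1_B, 4_A, 5_C, 5_D]
Final order: [1_B, 4_A, 5_C, 5_D]
Equal keys:
  value 5: originally 5_C, 5_D; after sorting 5_C, 5_D -> order preserved
All equal keys kept their original relative order. Merge Sort is stable: when the heads of the two halves are equal the merge takes from the left half first.
Answer: Stable


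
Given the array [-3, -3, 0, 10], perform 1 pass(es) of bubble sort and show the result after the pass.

After pass 1: [-3, -3, 0, 10] (0 swaps)
Total swaps: 0


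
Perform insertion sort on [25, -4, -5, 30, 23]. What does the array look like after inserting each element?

First element 25 is already 'sorted'
Insert -4: shifted 1 elements -> [-4, 25, -5, 30, 23]
Insert -5: shifted 2 elements -> [-5, -4, 25, 30, 23]
Insert 30: shifted 0 elements -> [-5, -4, 25, 30, 23]
Insert 23: shifted 2 elements -> [-5, -4, 23, 25, 30]


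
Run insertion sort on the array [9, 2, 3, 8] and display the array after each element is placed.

First element 9 is already 'sorted'
Insert 2: shifted 1 elements -> [2, 9, 3, 8]
Insert 3: shifted 1 elements -> [2, 3, 9, 8]
Insert 8: shifted 1 elements -> [2, 3, 8, 9]
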